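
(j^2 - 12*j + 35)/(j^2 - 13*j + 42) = (j - 5)/(j - 6)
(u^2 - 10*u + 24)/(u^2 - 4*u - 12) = (u - 4)/(u + 2)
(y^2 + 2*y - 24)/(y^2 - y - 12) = (y + 6)/(y + 3)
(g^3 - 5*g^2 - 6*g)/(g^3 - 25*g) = (g^2 - 5*g - 6)/(g^2 - 25)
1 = 1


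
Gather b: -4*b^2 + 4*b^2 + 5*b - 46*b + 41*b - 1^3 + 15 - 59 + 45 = 0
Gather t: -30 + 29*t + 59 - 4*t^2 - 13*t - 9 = -4*t^2 + 16*t + 20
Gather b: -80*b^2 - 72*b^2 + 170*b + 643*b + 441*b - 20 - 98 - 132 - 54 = -152*b^2 + 1254*b - 304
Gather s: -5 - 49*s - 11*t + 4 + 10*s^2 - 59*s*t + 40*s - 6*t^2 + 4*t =10*s^2 + s*(-59*t - 9) - 6*t^2 - 7*t - 1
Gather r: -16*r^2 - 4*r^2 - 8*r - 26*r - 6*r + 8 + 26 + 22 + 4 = -20*r^2 - 40*r + 60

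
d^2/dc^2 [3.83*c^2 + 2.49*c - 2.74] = 7.66000000000000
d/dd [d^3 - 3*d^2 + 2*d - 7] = 3*d^2 - 6*d + 2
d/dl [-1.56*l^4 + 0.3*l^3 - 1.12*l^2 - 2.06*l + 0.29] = -6.24*l^3 + 0.9*l^2 - 2.24*l - 2.06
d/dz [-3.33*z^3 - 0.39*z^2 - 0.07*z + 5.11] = -9.99*z^2 - 0.78*z - 0.07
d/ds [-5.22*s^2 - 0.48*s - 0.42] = -10.44*s - 0.48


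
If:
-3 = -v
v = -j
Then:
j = -3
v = 3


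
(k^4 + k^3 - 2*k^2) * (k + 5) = k^5 + 6*k^4 + 3*k^3 - 10*k^2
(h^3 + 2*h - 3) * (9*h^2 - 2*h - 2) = 9*h^5 - 2*h^4 + 16*h^3 - 31*h^2 + 2*h + 6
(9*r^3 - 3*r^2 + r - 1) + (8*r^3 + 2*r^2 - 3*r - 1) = 17*r^3 - r^2 - 2*r - 2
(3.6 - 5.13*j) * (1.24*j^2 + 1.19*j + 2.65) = -6.3612*j^3 - 1.6407*j^2 - 9.3105*j + 9.54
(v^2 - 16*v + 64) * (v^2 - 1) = v^4 - 16*v^3 + 63*v^2 + 16*v - 64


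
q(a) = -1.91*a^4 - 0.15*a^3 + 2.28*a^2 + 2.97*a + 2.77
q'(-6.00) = 1609.65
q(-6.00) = -2375.93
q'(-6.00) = 1609.65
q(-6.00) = -2375.93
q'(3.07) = -208.33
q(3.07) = -140.63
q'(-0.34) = 1.67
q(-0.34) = 2.00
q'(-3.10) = 212.11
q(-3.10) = -156.45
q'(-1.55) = 23.27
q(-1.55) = -6.82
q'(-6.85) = 2406.26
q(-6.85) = -4067.67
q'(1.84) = -37.76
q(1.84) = -6.87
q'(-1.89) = 44.32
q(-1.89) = -18.06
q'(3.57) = -334.10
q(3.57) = -274.64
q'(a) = -7.64*a^3 - 0.45*a^2 + 4.56*a + 2.97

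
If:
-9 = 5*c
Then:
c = -9/5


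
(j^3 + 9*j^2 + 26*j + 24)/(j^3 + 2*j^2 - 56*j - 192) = (j^2 + 5*j + 6)/(j^2 - 2*j - 48)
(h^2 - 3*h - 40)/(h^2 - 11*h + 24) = (h + 5)/(h - 3)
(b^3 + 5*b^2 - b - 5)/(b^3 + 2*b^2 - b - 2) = (b + 5)/(b + 2)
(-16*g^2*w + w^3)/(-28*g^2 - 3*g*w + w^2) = w*(-4*g + w)/(-7*g + w)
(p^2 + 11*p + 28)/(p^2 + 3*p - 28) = (p + 4)/(p - 4)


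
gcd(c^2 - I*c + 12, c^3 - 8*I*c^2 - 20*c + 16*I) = c - 4*I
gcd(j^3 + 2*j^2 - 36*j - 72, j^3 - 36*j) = j^2 - 36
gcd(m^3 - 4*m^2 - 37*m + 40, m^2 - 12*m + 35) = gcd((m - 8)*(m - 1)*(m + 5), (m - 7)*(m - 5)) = 1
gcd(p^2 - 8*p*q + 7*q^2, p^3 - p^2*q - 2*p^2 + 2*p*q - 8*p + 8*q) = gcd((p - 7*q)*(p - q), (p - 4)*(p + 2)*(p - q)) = p - q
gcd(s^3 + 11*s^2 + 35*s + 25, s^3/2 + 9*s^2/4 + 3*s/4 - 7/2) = 1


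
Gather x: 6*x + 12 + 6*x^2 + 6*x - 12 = 6*x^2 + 12*x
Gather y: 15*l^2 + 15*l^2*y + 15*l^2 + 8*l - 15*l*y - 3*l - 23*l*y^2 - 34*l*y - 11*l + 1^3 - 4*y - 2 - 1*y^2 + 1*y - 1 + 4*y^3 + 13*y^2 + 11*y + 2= 30*l^2 - 6*l + 4*y^3 + y^2*(12 - 23*l) + y*(15*l^2 - 49*l + 8)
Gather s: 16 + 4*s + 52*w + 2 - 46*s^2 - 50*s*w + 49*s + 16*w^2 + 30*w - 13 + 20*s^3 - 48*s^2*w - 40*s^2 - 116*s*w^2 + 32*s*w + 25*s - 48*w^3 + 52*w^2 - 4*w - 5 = 20*s^3 + s^2*(-48*w - 86) + s*(-116*w^2 - 18*w + 78) - 48*w^3 + 68*w^2 + 78*w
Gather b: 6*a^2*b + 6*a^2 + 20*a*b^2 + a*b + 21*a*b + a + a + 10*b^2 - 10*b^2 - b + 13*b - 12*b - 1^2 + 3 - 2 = 6*a^2 + 20*a*b^2 + 2*a + b*(6*a^2 + 22*a)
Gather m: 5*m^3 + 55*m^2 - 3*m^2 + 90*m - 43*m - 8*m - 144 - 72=5*m^3 + 52*m^2 + 39*m - 216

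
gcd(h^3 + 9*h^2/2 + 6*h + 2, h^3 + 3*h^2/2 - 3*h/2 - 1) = h^2 + 5*h/2 + 1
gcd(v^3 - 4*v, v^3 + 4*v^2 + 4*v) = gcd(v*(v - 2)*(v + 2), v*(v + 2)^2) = v^2 + 2*v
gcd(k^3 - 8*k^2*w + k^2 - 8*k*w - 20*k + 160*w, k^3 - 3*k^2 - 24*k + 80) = k^2 + k - 20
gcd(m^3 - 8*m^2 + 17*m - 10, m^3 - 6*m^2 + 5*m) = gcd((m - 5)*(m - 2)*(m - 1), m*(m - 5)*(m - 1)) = m^2 - 6*m + 5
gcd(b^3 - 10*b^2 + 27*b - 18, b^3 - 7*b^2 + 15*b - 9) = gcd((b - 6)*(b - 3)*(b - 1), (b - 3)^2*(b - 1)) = b^2 - 4*b + 3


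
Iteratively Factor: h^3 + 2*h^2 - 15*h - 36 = (h + 3)*(h^2 - h - 12) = (h + 3)^2*(h - 4)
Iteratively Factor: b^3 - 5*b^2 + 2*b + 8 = (b + 1)*(b^2 - 6*b + 8) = (b - 4)*(b + 1)*(b - 2)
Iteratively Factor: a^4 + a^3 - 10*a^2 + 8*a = (a + 4)*(a^3 - 3*a^2 + 2*a) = a*(a + 4)*(a^2 - 3*a + 2) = a*(a - 2)*(a + 4)*(a - 1)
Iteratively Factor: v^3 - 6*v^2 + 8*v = (v)*(v^2 - 6*v + 8) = v*(v - 2)*(v - 4)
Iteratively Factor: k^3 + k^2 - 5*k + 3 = (k + 3)*(k^2 - 2*k + 1) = (k - 1)*(k + 3)*(k - 1)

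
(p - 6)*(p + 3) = p^2 - 3*p - 18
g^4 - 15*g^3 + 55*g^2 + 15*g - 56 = (g - 8)*(g - 7)*(g - 1)*(g + 1)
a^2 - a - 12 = (a - 4)*(a + 3)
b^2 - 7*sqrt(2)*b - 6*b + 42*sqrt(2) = (b - 6)*(b - 7*sqrt(2))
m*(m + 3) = m^2 + 3*m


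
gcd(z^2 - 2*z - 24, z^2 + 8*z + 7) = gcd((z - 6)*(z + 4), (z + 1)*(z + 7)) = 1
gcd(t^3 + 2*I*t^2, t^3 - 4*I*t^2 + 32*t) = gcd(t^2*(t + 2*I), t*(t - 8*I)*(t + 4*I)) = t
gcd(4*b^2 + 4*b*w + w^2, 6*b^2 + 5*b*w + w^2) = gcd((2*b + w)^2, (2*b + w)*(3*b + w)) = 2*b + w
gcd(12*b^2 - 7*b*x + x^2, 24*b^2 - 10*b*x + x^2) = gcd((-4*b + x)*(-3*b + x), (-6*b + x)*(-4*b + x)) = -4*b + x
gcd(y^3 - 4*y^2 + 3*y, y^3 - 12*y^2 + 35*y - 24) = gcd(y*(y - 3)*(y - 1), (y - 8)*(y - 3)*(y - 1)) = y^2 - 4*y + 3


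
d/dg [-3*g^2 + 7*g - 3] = 7 - 6*g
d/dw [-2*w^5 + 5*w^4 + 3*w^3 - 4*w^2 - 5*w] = -10*w^4 + 20*w^3 + 9*w^2 - 8*w - 5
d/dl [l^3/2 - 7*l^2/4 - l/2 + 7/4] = 3*l^2/2 - 7*l/2 - 1/2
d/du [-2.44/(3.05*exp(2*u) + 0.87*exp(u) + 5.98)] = (14.884*exp(u) + 2.1228)*exp(u)/(3.05*exp(2*u) + 0.87*exp(u) + 5.98)^2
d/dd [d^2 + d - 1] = 2*d + 1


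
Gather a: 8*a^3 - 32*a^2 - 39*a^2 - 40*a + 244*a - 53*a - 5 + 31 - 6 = 8*a^3 - 71*a^2 + 151*a + 20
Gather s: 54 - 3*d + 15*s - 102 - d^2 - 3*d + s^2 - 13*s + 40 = -d^2 - 6*d + s^2 + 2*s - 8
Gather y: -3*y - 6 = -3*y - 6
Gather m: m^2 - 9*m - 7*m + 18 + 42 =m^2 - 16*m + 60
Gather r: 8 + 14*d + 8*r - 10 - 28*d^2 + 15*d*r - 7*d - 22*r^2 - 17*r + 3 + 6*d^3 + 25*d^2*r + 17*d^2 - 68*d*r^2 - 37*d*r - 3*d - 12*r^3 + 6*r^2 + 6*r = 6*d^3 - 11*d^2 + 4*d - 12*r^3 + r^2*(-68*d - 16) + r*(25*d^2 - 22*d - 3) + 1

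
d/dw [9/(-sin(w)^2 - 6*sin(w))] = 18*(sin(w) + 3)*cos(w)/((sin(w) + 6)^2*sin(w)^2)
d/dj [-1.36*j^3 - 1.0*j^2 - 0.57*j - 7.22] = -4.08*j^2 - 2.0*j - 0.57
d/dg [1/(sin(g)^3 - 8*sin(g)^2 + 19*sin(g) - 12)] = (-3*sin(g)^2 + 16*sin(g) - 19)*cos(g)/(sin(g)^3 - 8*sin(g)^2 + 19*sin(g) - 12)^2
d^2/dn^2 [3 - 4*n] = 0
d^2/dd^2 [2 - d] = 0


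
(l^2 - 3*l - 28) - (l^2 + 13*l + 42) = -16*l - 70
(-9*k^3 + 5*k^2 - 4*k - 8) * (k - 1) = -9*k^4 + 14*k^3 - 9*k^2 - 4*k + 8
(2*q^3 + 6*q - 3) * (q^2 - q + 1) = 2*q^5 - 2*q^4 + 8*q^3 - 9*q^2 + 9*q - 3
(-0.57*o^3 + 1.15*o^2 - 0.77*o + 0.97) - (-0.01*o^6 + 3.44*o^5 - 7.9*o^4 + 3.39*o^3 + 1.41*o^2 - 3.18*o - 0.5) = 0.01*o^6 - 3.44*o^5 + 7.9*o^4 - 3.96*o^3 - 0.26*o^2 + 2.41*o + 1.47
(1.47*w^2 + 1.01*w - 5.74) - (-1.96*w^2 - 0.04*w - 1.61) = 3.43*w^2 + 1.05*w - 4.13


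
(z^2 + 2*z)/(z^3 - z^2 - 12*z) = (z + 2)/(z^2 - z - 12)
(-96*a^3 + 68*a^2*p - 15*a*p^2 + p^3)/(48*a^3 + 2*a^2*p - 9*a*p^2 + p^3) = (-4*a + p)/(2*a + p)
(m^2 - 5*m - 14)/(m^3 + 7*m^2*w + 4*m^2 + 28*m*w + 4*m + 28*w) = (m - 7)/(m^2 + 7*m*w + 2*m + 14*w)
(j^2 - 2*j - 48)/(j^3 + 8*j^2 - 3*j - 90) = (j - 8)/(j^2 + 2*j - 15)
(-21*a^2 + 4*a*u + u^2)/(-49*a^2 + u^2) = (-3*a + u)/(-7*a + u)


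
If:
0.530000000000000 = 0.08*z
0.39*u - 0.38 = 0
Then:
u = 0.97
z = 6.62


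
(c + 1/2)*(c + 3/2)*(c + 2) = c^3 + 4*c^2 + 19*c/4 + 3/2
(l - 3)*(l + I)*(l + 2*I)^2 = l^4 - 3*l^3 + 5*I*l^3 - 8*l^2 - 15*I*l^2 + 24*l - 4*I*l + 12*I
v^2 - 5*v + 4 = (v - 4)*(v - 1)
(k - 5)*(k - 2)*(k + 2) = k^3 - 5*k^2 - 4*k + 20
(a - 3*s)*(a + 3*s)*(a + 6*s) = a^3 + 6*a^2*s - 9*a*s^2 - 54*s^3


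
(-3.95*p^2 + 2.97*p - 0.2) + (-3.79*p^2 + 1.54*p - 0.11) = -7.74*p^2 + 4.51*p - 0.31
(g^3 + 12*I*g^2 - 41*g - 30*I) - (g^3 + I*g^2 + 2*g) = 11*I*g^2 - 43*g - 30*I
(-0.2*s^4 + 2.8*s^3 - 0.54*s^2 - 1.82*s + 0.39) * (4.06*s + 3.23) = -0.812*s^5 + 10.722*s^4 + 6.8516*s^3 - 9.1334*s^2 - 4.2952*s + 1.2597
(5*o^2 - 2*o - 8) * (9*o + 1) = 45*o^3 - 13*o^2 - 74*o - 8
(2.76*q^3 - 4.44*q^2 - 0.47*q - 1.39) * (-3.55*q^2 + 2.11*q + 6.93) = -9.798*q^5 + 21.5856*q^4 + 11.4269*q^3 - 26.8264*q^2 - 6.19*q - 9.6327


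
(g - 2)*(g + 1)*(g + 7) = g^3 + 6*g^2 - 9*g - 14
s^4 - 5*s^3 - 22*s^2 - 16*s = s*(s - 8)*(s + 1)*(s + 2)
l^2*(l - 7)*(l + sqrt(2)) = l^4 - 7*l^3 + sqrt(2)*l^3 - 7*sqrt(2)*l^2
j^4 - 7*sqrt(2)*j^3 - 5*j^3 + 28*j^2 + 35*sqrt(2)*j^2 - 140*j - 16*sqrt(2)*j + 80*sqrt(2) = (j - 5)*(j - 4*sqrt(2))*(j - 2*sqrt(2))*(j - sqrt(2))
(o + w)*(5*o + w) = 5*o^2 + 6*o*w + w^2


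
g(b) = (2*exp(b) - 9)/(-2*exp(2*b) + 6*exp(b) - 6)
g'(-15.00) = 0.00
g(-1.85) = 1.70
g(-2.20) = 1.64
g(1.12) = 0.45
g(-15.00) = 1.50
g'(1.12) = -2.30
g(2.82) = -0.05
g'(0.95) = -4.23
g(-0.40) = 2.66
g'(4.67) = 0.01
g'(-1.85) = 0.22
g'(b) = (2*exp(b) - 9)*(4*exp(2*b) - 6*exp(b))/(-2*exp(2*b) + 6*exp(b) - 6)^2 + 2*exp(b)/(-2*exp(2*b) + 6*exp(b) - 6)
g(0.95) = 0.99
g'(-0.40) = 1.59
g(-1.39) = 1.84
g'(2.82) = 0.04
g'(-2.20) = 0.15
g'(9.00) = 0.00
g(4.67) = -0.01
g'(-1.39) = 0.39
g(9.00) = 0.00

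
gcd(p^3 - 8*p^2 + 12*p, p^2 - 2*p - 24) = p - 6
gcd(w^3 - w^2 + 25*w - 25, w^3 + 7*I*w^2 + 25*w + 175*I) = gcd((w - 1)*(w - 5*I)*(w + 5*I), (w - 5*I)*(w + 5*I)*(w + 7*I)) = w^2 + 25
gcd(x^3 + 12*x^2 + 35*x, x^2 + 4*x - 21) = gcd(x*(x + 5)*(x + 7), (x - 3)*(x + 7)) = x + 7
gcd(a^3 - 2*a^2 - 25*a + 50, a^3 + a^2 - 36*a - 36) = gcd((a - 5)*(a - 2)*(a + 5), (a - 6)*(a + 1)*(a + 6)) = 1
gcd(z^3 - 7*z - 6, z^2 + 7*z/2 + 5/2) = z + 1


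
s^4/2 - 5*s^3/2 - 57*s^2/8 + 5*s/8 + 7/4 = (s/2 + 1)*(s - 7)*(s - 1/2)*(s + 1/2)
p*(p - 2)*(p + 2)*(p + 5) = p^4 + 5*p^3 - 4*p^2 - 20*p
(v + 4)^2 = v^2 + 8*v + 16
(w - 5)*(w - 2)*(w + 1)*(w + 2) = w^4 - 4*w^3 - 9*w^2 + 16*w + 20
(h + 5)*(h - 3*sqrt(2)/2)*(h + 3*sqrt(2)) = h^3 + 3*sqrt(2)*h^2/2 + 5*h^2 - 9*h + 15*sqrt(2)*h/2 - 45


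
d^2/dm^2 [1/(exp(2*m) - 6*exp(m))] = 2*((3 - 2*exp(m))*(exp(m) - 6) + 4*(exp(m) - 3)^2)*exp(-m)/(exp(m) - 6)^3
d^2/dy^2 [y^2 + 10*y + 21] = 2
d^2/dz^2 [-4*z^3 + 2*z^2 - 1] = 4 - 24*z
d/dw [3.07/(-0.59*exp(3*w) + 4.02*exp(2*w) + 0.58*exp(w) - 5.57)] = (5.4339*exp(2*w) - 24.6828*exp(w) - 1.7806)*exp(w)/(0.59*exp(3*w) - 4.02*exp(2*w) - 0.58*exp(w) + 5.57)^2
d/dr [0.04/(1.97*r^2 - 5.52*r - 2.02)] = (0.2208 - 0.1576*r)/(-1.97*r^2 + 5.52*r + 2.02)^2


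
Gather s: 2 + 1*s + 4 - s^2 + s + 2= -s^2 + 2*s + 8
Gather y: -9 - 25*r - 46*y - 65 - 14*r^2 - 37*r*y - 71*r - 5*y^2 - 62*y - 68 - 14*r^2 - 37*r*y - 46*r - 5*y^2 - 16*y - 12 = -28*r^2 - 142*r - 10*y^2 + y*(-74*r - 124) - 154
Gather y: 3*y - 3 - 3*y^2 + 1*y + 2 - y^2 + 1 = -4*y^2 + 4*y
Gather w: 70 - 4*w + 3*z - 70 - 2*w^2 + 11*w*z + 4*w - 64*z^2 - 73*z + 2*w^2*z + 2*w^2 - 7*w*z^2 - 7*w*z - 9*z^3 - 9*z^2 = 2*w^2*z + w*(-7*z^2 + 4*z) - 9*z^3 - 73*z^2 - 70*z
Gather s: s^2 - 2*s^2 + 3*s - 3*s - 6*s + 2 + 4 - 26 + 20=-s^2 - 6*s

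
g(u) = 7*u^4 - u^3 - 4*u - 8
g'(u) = 28*u^3 - 3*u^2 - 4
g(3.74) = 1294.30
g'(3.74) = 1418.82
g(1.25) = 2.14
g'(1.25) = 46.00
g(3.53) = 1020.81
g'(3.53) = 1190.25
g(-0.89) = 0.66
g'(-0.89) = -26.12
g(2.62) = 293.38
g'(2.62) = 478.98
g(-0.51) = -5.35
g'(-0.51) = -8.49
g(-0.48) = -5.60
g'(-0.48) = -7.79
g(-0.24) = -7.00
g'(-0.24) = -4.56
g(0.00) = -8.00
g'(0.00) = -4.00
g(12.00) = 143368.00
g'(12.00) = 47948.00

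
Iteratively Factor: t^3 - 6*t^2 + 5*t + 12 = (t - 3)*(t^2 - 3*t - 4) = (t - 4)*(t - 3)*(t + 1)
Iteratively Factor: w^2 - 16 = (w - 4)*(w + 4)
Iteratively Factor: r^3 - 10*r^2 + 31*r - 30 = (r - 5)*(r^2 - 5*r + 6) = (r - 5)*(r - 2)*(r - 3)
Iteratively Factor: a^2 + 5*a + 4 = (a + 1)*(a + 4)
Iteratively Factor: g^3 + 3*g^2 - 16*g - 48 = (g + 3)*(g^2 - 16) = (g + 3)*(g + 4)*(g - 4)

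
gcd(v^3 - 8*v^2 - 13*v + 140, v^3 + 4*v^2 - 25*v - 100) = v^2 - v - 20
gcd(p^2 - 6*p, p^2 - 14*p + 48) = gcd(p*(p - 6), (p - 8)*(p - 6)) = p - 6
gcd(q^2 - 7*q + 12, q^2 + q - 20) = q - 4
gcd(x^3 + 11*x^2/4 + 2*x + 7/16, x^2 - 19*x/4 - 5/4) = 1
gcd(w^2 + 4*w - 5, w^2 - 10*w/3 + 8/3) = 1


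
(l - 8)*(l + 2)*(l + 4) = l^3 - 2*l^2 - 40*l - 64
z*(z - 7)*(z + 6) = z^3 - z^2 - 42*z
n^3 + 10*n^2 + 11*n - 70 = (n - 2)*(n + 5)*(n + 7)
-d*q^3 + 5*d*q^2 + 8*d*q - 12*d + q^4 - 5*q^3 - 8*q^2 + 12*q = (-d + q)*(q - 6)*(q - 1)*(q + 2)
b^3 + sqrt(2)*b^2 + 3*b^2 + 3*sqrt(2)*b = b*(b + 3)*(b + sqrt(2))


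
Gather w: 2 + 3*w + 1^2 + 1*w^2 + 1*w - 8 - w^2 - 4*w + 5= 0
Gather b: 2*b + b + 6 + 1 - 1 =3*b + 6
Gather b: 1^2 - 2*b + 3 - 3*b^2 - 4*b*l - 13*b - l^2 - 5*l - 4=-3*b^2 + b*(-4*l - 15) - l^2 - 5*l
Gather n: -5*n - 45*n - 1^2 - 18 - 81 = -50*n - 100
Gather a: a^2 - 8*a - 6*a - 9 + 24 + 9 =a^2 - 14*a + 24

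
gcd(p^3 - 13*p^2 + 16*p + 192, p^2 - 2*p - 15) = p + 3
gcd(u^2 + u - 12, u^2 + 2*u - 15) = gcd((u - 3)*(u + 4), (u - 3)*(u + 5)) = u - 3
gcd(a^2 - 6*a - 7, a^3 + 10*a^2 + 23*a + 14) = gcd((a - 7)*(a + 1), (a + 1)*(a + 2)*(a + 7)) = a + 1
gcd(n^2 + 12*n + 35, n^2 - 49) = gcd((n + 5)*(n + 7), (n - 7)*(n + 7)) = n + 7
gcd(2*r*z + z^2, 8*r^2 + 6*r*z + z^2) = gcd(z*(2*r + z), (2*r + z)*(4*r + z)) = 2*r + z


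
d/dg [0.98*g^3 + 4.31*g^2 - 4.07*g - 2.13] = 2.94*g^2 + 8.62*g - 4.07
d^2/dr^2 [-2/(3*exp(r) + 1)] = (6 - 18*exp(r))*exp(r)/(3*exp(r) + 1)^3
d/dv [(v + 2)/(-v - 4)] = -2/(v + 4)^2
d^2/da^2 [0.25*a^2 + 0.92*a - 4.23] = 0.500000000000000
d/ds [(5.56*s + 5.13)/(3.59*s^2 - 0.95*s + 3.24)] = (-19.9604*s^2 - 36.8334*s + 22.8879)/(12.8881*s^4 - 6.821*s^3 + 24.1657*s^2 - 6.156*s + 10.4976)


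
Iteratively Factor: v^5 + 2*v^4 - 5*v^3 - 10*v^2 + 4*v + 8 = (v + 2)*(v^4 - 5*v^2 + 4) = (v + 2)^2*(v^3 - 2*v^2 - v + 2) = (v + 1)*(v + 2)^2*(v^2 - 3*v + 2) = (v - 2)*(v + 1)*(v + 2)^2*(v - 1)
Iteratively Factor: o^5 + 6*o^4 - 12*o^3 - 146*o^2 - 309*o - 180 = (o + 3)*(o^4 + 3*o^3 - 21*o^2 - 83*o - 60) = (o + 3)*(o + 4)*(o^3 - o^2 - 17*o - 15) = (o - 5)*(o + 3)*(o + 4)*(o^2 + 4*o + 3) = (o - 5)*(o + 3)^2*(o + 4)*(o + 1)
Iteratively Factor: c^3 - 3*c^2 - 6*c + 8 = (c - 1)*(c^2 - 2*c - 8) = (c - 4)*(c - 1)*(c + 2)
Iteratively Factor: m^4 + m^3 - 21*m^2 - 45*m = (m - 5)*(m^3 + 6*m^2 + 9*m) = (m - 5)*(m + 3)*(m^2 + 3*m) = m*(m - 5)*(m + 3)*(m + 3)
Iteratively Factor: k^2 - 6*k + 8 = (k - 4)*(k - 2)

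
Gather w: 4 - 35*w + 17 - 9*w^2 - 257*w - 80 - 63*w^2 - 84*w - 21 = -72*w^2 - 376*w - 80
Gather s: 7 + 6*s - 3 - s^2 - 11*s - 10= -s^2 - 5*s - 6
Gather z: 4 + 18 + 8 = 30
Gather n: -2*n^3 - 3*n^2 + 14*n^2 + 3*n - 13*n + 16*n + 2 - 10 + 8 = -2*n^3 + 11*n^2 + 6*n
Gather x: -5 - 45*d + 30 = 25 - 45*d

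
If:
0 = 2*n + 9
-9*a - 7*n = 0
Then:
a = 7/2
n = -9/2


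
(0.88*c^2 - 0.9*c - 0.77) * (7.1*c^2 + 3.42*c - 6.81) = 6.248*c^4 - 3.3804*c^3 - 14.5378*c^2 + 3.4956*c + 5.2437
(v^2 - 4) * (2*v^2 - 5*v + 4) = 2*v^4 - 5*v^3 - 4*v^2 + 20*v - 16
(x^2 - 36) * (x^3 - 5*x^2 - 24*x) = x^5 - 5*x^4 - 60*x^3 + 180*x^2 + 864*x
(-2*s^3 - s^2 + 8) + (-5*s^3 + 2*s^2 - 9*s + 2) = -7*s^3 + s^2 - 9*s + 10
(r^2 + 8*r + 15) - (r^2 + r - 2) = 7*r + 17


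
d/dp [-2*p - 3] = -2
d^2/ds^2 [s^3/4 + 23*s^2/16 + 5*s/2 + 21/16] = 3*s/2 + 23/8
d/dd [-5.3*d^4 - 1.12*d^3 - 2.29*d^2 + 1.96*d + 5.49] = -21.2*d^3 - 3.36*d^2 - 4.58*d + 1.96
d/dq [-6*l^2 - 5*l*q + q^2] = -5*l + 2*q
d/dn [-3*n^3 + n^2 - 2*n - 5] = -9*n^2 + 2*n - 2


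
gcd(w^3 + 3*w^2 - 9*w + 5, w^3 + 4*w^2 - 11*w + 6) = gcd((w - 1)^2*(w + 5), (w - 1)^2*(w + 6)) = w^2 - 2*w + 1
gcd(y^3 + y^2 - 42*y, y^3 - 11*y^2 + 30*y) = y^2 - 6*y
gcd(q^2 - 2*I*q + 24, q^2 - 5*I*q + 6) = q - 6*I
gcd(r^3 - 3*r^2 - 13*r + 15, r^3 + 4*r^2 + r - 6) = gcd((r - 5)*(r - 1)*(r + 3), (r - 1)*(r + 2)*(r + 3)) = r^2 + 2*r - 3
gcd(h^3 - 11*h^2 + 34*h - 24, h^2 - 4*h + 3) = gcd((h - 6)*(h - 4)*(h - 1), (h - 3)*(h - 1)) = h - 1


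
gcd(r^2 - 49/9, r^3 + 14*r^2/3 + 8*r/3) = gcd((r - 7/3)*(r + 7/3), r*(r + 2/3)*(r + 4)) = 1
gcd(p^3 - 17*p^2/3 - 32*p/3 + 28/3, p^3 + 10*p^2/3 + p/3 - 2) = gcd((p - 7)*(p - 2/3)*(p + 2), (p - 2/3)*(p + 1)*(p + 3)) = p - 2/3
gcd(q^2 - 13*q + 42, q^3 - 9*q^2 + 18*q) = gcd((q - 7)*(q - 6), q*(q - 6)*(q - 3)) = q - 6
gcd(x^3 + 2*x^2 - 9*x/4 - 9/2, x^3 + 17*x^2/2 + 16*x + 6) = x + 2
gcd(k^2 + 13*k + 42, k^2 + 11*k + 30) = k + 6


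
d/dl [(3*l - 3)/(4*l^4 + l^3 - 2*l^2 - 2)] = 3*(4*l^4 + l^3 - 2*l^2 - l*(l - 1)*(16*l^2 + 3*l - 4) - 2)/(4*l^4 + l^3 - 2*l^2 - 2)^2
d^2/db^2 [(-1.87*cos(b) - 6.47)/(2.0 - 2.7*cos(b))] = (57.2643*sin(b)^2 - 42.418*cos(b) + 57.2643)/(19.683*cos(b)^3 - 43.74*cos(b)^2 + 32.4*cos(b) - 8.0)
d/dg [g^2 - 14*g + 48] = 2*g - 14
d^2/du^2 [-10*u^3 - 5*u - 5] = -60*u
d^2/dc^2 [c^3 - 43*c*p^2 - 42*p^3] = 6*c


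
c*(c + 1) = c^2 + c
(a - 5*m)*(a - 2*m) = a^2 - 7*a*m + 10*m^2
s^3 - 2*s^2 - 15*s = s*(s - 5)*(s + 3)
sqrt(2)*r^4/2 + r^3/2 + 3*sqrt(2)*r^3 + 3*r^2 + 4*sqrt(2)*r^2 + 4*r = r*(r/2 + 1)*(r + 4)*(sqrt(2)*r + 1)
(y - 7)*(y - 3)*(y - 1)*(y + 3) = y^4 - 8*y^3 - 2*y^2 + 72*y - 63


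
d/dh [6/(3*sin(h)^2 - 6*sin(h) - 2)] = 36*(1 - sin(h))*cos(h)/(-3*sin(h)^2 + 6*sin(h) + 2)^2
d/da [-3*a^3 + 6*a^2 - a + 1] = -9*a^2 + 12*a - 1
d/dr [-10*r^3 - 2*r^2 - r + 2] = -30*r^2 - 4*r - 1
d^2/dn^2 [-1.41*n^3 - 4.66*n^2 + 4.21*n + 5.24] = -8.46*n - 9.32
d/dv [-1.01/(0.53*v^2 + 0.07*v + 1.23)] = (1.0706*v + 0.0707)/(0.53*v^2 + 0.07*v + 1.23)^2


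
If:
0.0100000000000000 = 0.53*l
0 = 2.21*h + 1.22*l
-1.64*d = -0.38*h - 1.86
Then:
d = 1.13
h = -0.01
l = 0.02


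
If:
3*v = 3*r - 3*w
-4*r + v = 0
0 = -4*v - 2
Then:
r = -1/8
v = -1/2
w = 3/8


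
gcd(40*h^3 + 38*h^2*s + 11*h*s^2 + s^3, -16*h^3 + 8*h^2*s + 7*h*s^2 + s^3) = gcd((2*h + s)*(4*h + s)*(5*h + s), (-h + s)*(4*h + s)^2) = 4*h + s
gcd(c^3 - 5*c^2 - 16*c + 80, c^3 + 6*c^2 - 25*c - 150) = c - 5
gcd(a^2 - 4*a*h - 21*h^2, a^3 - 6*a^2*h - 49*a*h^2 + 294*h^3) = a - 7*h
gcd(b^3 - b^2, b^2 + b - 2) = b - 1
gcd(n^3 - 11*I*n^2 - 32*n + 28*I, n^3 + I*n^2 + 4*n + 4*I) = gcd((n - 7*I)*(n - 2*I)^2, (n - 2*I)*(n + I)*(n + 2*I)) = n - 2*I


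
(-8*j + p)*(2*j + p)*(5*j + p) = -80*j^3 - 46*j^2*p - j*p^2 + p^3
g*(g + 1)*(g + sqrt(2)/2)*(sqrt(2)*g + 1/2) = sqrt(2)*g^4 + sqrt(2)*g^3 + 3*g^3/2 + sqrt(2)*g^2/4 + 3*g^2/2 + sqrt(2)*g/4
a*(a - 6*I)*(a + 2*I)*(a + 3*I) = a^4 - I*a^3 + 24*a^2 + 36*I*a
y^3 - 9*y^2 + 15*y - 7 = (y - 7)*(y - 1)^2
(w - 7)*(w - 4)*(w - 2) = w^3 - 13*w^2 + 50*w - 56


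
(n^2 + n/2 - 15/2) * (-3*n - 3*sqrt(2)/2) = -3*n^3 - 3*sqrt(2)*n^2/2 - 3*n^2/2 - 3*sqrt(2)*n/4 + 45*n/2 + 45*sqrt(2)/4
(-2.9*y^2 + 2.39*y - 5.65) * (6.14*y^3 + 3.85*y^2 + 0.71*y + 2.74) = -17.806*y^5 + 3.5096*y^4 - 27.5485*y^3 - 28.0016*y^2 + 2.5371*y - 15.481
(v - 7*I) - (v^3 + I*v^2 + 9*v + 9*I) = -v^3 - I*v^2 - 8*v - 16*I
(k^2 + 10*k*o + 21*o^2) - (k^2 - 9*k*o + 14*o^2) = 19*k*o + 7*o^2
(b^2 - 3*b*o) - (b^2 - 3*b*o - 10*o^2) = 10*o^2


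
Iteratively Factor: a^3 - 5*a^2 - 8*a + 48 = (a - 4)*(a^2 - a - 12) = (a - 4)^2*(a + 3)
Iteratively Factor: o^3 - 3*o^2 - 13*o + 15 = (o - 5)*(o^2 + 2*o - 3) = (o - 5)*(o - 1)*(o + 3)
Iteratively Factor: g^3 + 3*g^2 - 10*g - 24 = (g + 2)*(g^2 + g - 12) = (g + 2)*(g + 4)*(g - 3)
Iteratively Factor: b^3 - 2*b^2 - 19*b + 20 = (b + 4)*(b^2 - 6*b + 5) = (b - 5)*(b + 4)*(b - 1)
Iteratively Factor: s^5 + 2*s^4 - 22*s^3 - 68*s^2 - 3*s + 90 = (s - 1)*(s^4 + 3*s^3 - 19*s^2 - 87*s - 90) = (s - 1)*(s + 3)*(s^3 - 19*s - 30) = (s - 5)*(s - 1)*(s + 3)*(s^2 + 5*s + 6) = (s - 5)*(s - 1)*(s + 2)*(s + 3)*(s + 3)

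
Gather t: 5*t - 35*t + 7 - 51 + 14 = -30*t - 30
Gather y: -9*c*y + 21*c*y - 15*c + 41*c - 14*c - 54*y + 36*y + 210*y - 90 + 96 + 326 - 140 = 12*c + y*(12*c + 192) + 192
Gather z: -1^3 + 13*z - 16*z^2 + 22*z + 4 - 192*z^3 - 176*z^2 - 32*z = -192*z^3 - 192*z^2 + 3*z + 3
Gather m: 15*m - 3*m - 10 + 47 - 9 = 12*m + 28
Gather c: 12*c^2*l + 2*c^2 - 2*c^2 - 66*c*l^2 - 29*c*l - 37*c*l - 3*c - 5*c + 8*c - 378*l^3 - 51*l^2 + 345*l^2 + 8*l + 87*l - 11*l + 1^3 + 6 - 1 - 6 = 12*c^2*l + c*(-66*l^2 - 66*l) - 378*l^3 + 294*l^2 + 84*l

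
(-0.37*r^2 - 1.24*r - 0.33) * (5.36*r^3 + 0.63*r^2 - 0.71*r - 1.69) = -1.9832*r^5 - 6.8795*r^4 - 2.2873*r^3 + 1.2978*r^2 + 2.3299*r + 0.5577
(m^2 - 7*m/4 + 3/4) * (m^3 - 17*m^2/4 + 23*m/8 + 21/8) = m^5 - 6*m^4 + 177*m^3/16 - 179*m^2/32 - 39*m/16 + 63/32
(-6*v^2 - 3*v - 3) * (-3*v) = 18*v^3 + 9*v^2 + 9*v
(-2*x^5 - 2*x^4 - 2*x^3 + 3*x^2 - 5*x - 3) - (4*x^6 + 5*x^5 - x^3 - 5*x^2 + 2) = -4*x^6 - 7*x^5 - 2*x^4 - x^3 + 8*x^2 - 5*x - 5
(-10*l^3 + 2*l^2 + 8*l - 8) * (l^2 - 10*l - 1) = -10*l^5 + 102*l^4 - 2*l^3 - 90*l^2 + 72*l + 8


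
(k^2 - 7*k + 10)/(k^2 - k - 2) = (k - 5)/(k + 1)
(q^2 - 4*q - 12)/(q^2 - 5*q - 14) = (q - 6)/(q - 7)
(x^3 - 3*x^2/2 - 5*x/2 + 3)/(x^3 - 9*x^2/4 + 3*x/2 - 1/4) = 2*(2*x^2 - x - 6)/(4*x^2 - 5*x + 1)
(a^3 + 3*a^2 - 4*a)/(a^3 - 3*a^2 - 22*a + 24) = a/(a - 6)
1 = 1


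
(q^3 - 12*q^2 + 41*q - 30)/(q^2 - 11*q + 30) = q - 1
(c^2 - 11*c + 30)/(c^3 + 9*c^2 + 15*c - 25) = (c^2 - 11*c + 30)/(c^3 + 9*c^2 + 15*c - 25)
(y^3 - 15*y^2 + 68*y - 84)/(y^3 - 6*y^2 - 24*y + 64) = (y^2 - 13*y + 42)/(y^2 - 4*y - 32)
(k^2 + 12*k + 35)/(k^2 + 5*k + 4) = (k^2 + 12*k + 35)/(k^2 + 5*k + 4)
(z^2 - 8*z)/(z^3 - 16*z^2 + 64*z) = 1/(z - 8)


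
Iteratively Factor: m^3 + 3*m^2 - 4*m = (m - 1)*(m^2 + 4*m) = (m - 1)*(m + 4)*(m)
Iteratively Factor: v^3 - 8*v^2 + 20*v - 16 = (v - 2)*(v^2 - 6*v + 8) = (v - 2)^2*(v - 4)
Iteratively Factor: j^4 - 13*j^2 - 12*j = (j - 4)*(j^3 + 4*j^2 + 3*j) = (j - 4)*(j + 1)*(j^2 + 3*j) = j*(j - 4)*(j + 1)*(j + 3)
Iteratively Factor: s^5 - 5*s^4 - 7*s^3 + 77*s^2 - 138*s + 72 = (s + 4)*(s^4 - 9*s^3 + 29*s^2 - 39*s + 18) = (s - 3)*(s + 4)*(s^3 - 6*s^2 + 11*s - 6) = (s - 3)^2*(s + 4)*(s^2 - 3*s + 2) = (s - 3)^2*(s - 1)*(s + 4)*(s - 2)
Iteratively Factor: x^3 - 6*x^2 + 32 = (x - 4)*(x^2 - 2*x - 8) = (x - 4)*(x + 2)*(x - 4)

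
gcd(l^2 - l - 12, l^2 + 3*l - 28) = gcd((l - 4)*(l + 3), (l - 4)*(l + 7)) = l - 4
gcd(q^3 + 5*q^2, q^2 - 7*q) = q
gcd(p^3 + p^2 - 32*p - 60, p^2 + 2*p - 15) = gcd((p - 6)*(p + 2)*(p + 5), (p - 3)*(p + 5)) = p + 5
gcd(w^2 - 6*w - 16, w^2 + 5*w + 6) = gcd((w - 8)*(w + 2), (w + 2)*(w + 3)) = w + 2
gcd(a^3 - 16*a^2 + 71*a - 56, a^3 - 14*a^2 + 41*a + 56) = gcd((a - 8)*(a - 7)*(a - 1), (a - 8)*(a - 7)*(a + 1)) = a^2 - 15*a + 56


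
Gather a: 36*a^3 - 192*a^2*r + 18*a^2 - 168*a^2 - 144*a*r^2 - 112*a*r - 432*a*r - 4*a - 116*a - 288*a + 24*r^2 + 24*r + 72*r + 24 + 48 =36*a^3 + a^2*(-192*r - 150) + a*(-144*r^2 - 544*r - 408) + 24*r^2 + 96*r + 72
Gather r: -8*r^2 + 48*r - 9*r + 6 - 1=-8*r^2 + 39*r + 5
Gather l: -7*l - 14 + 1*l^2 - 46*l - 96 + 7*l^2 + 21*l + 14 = 8*l^2 - 32*l - 96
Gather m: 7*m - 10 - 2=7*m - 12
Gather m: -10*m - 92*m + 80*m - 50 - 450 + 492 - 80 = -22*m - 88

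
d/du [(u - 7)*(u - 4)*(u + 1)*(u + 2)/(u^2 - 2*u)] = 2*(u^5 - 7*u^4 + 16*u^3 - 28*u^2 - 56*u + 56)/(u^2*(u^2 - 4*u + 4))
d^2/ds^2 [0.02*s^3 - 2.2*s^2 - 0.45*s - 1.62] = 0.12*s - 4.4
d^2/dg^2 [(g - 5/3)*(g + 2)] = 2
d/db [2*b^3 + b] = 6*b^2 + 1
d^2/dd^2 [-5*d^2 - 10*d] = -10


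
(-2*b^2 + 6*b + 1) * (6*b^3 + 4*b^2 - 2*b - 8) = -12*b^5 + 28*b^4 + 34*b^3 + 8*b^2 - 50*b - 8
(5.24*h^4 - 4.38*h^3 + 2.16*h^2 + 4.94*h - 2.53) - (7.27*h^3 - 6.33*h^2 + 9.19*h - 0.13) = 5.24*h^4 - 11.65*h^3 + 8.49*h^2 - 4.25*h - 2.4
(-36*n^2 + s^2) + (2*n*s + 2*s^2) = -36*n^2 + 2*n*s + 3*s^2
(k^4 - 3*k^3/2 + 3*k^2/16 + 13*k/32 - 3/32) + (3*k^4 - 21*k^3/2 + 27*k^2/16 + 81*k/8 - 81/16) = 4*k^4 - 12*k^3 + 15*k^2/8 + 337*k/32 - 165/32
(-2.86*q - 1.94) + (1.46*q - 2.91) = -1.4*q - 4.85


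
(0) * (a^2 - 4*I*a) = 0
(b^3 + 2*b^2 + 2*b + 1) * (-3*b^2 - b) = -3*b^5 - 7*b^4 - 8*b^3 - 5*b^2 - b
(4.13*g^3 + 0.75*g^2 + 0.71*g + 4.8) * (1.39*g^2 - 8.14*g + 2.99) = 5.7407*g^5 - 32.5757*g^4 + 7.2306*g^3 + 3.1351*g^2 - 36.9491*g + 14.352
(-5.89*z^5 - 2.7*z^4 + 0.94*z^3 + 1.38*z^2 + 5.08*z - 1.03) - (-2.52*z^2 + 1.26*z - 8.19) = -5.89*z^5 - 2.7*z^4 + 0.94*z^3 + 3.9*z^2 + 3.82*z + 7.16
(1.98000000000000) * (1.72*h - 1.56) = 3.4056*h - 3.0888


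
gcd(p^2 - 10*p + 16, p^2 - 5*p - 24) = p - 8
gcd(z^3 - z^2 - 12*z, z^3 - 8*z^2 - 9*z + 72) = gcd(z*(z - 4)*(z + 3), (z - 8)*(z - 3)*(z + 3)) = z + 3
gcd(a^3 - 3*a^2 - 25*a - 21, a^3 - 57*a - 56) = a + 1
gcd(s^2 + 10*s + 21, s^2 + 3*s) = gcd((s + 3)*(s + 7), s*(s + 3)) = s + 3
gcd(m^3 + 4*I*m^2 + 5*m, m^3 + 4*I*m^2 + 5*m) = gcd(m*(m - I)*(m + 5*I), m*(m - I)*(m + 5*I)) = m^3 + 4*I*m^2 + 5*m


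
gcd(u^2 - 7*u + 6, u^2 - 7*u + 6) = u^2 - 7*u + 6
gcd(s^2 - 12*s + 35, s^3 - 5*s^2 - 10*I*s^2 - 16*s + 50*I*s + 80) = s - 5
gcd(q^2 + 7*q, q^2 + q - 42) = q + 7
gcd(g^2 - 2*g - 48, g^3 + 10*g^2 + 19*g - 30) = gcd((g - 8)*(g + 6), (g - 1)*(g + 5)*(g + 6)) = g + 6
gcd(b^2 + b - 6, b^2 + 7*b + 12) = b + 3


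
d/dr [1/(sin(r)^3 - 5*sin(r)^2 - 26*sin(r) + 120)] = (-3*sin(r)^2 + 10*sin(r) + 26)*cos(r)/(sin(r)^3 - 5*sin(r)^2 - 26*sin(r) + 120)^2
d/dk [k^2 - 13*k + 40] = 2*k - 13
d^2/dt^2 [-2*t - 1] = 0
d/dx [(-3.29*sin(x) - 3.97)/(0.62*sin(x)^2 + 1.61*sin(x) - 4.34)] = (2.0398*sin(x)^2 + 4.9228*sin(x) + 20.6703)*cos(x)/(0.3844*sin(x)^4 + 1.9964*sin(x)^3 - 2.7895*sin(x)^2 - 13.9748*sin(x) + 18.8356)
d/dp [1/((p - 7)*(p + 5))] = 2*(1 - p)/(p^4 - 4*p^3 - 66*p^2 + 140*p + 1225)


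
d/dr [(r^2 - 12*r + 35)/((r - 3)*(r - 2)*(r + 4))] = (-r^4 + 24*r^3 - 131*r^2 + 118*r + 202)/(r^6 - 2*r^5 - 27*r^4 + 76*r^3 + 148*r^2 - 672*r + 576)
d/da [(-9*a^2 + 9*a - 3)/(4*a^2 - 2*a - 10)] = 3*(-3*a^2 + 34*a - 16)/(2*(4*a^4 - 4*a^3 - 19*a^2 + 10*a + 25))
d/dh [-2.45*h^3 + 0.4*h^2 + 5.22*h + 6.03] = -7.35*h^2 + 0.8*h + 5.22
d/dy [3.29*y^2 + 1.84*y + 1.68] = 6.58*y + 1.84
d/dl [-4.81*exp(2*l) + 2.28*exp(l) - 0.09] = (2.28 - 9.62*exp(l))*exp(l)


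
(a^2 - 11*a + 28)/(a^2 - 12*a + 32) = (a - 7)/(a - 8)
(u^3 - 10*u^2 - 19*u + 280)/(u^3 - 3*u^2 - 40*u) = (u - 7)/u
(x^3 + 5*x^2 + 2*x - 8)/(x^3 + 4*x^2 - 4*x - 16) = (x - 1)/(x - 2)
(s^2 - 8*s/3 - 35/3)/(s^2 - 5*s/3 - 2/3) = (-3*s^2 + 8*s + 35)/(-3*s^2 + 5*s + 2)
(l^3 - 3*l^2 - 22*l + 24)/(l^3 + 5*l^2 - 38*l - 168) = (l - 1)/(l + 7)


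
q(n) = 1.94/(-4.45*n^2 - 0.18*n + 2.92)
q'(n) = 1.94*(8.9*n + 0.18)/(-4.45*n^2 - 0.18*n + 2.92)^2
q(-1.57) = -0.25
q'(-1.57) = -0.44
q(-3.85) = -0.03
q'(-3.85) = -0.02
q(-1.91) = -0.15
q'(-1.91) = -0.19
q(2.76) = -0.06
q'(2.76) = 0.05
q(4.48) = -0.02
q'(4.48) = 0.01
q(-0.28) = 0.74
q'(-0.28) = -0.65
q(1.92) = -0.14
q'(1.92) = 0.18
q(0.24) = 0.74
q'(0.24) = 0.65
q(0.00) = 0.66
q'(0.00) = 0.04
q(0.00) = 0.66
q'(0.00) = 0.04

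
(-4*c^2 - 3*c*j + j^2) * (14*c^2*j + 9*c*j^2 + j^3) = -56*c^4*j - 78*c^3*j^2 - 17*c^2*j^3 + 6*c*j^4 + j^5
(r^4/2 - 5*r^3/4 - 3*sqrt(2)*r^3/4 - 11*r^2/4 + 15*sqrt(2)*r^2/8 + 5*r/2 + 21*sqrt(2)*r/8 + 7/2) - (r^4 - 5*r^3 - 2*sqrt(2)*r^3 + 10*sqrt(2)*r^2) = -r^4/2 + 5*sqrt(2)*r^3/4 + 15*r^3/4 - 65*sqrt(2)*r^2/8 - 11*r^2/4 + 5*r/2 + 21*sqrt(2)*r/8 + 7/2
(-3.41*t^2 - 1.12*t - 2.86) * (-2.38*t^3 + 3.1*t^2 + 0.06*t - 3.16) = 8.1158*t^5 - 7.9054*t^4 + 3.1302*t^3 + 1.8424*t^2 + 3.3676*t + 9.0376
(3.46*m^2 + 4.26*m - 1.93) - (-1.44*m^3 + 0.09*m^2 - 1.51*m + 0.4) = 1.44*m^3 + 3.37*m^2 + 5.77*m - 2.33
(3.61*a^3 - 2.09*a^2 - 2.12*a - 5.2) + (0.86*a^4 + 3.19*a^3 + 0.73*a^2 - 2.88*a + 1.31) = 0.86*a^4 + 6.8*a^3 - 1.36*a^2 - 5.0*a - 3.89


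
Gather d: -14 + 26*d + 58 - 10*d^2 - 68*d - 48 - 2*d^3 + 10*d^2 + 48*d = -2*d^3 + 6*d - 4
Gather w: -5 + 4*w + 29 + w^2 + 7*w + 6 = w^2 + 11*w + 30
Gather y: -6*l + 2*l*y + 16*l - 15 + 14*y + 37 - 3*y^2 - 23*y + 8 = 10*l - 3*y^2 + y*(2*l - 9) + 30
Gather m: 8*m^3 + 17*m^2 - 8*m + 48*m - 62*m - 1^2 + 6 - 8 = 8*m^3 + 17*m^2 - 22*m - 3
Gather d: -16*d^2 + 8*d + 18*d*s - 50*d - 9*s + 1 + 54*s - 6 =-16*d^2 + d*(18*s - 42) + 45*s - 5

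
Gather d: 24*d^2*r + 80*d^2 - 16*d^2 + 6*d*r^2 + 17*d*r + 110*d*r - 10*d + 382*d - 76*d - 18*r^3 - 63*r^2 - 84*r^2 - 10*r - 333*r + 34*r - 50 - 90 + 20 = d^2*(24*r + 64) + d*(6*r^2 + 127*r + 296) - 18*r^3 - 147*r^2 - 309*r - 120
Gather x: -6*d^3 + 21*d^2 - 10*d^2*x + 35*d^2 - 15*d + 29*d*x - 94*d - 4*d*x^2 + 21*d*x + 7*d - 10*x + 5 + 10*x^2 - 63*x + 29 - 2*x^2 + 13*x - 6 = -6*d^3 + 56*d^2 - 102*d + x^2*(8 - 4*d) + x*(-10*d^2 + 50*d - 60) + 28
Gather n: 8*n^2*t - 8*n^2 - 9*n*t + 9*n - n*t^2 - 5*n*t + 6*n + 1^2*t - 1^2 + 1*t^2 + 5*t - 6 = n^2*(8*t - 8) + n*(-t^2 - 14*t + 15) + t^2 + 6*t - 7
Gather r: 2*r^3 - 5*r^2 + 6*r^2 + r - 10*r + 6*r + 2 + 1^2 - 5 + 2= 2*r^3 + r^2 - 3*r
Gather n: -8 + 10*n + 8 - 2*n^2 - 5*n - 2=-2*n^2 + 5*n - 2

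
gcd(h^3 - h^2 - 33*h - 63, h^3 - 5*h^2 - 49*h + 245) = h - 7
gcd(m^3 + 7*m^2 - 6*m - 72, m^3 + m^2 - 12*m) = m^2 + m - 12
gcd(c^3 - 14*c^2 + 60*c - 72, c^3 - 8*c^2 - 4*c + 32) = c - 2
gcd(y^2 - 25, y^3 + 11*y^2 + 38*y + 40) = y + 5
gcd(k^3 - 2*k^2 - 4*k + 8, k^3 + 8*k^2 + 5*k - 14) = k + 2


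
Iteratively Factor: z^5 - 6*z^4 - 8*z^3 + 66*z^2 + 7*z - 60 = (z - 5)*(z^4 - z^3 - 13*z^2 + z + 12) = (z - 5)*(z + 3)*(z^3 - 4*z^2 - z + 4) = (z - 5)*(z - 1)*(z + 3)*(z^2 - 3*z - 4) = (z - 5)*(z - 1)*(z + 1)*(z + 3)*(z - 4)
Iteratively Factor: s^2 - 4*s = (s)*(s - 4)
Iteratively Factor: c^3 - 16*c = (c + 4)*(c^2 - 4*c) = c*(c + 4)*(c - 4)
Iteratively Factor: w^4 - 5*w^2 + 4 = (w - 2)*(w^3 + 2*w^2 - w - 2) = (w - 2)*(w + 1)*(w^2 + w - 2) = (w - 2)*(w + 1)*(w + 2)*(w - 1)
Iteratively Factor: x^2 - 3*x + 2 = (x - 2)*(x - 1)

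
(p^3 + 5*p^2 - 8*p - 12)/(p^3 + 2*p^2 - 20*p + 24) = (p + 1)/(p - 2)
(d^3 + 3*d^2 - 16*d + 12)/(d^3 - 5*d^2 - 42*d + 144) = (d^2 - 3*d + 2)/(d^2 - 11*d + 24)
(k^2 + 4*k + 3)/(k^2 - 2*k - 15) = (k + 1)/(k - 5)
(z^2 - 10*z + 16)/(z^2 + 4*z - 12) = (z - 8)/(z + 6)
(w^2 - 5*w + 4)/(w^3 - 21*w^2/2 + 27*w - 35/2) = 2*(w - 4)/(2*w^2 - 19*w + 35)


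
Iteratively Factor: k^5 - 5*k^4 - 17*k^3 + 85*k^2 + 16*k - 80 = (k + 4)*(k^4 - 9*k^3 + 19*k^2 + 9*k - 20) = (k - 1)*(k + 4)*(k^3 - 8*k^2 + 11*k + 20) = (k - 1)*(k + 1)*(k + 4)*(k^2 - 9*k + 20) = (k - 4)*(k - 1)*(k + 1)*(k + 4)*(k - 5)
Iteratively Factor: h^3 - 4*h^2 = (h)*(h^2 - 4*h) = h^2*(h - 4)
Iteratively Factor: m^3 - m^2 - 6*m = (m + 2)*(m^2 - 3*m) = m*(m + 2)*(m - 3)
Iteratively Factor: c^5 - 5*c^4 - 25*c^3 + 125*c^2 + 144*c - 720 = (c - 4)*(c^4 - c^3 - 29*c^2 + 9*c + 180) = (c - 5)*(c - 4)*(c^3 + 4*c^2 - 9*c - 36) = (c - 5)*(c - 4)*(c + 4)*(c^2 - 9) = (c - 5)*(c - 4)*(c - 3)*(c + 4)*(c + 3)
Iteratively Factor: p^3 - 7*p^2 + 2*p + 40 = (p - 5)*(p^2 - 2*p - 8) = (p - 5)*(p + 2)*(p - 4)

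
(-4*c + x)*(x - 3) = -4*c*x + 12*c + x^2 - 3*x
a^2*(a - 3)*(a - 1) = a^4 - 4*a^3 + 3*a^2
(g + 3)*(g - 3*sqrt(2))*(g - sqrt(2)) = g^3 - 4*sqrt(2)*g^2 + 3*g^2 - 12*sqrt(2)*g + 6*g + 18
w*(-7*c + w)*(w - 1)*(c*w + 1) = -7*c^2*w^3 + 7*c^2*w^2 + c*w^4 - c*w^3 - 7*c*w^2 + 7*c*w + w^3 - w^2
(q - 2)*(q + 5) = q^2 + 3*q - 10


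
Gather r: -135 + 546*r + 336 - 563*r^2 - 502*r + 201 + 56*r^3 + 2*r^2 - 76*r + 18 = 56*r^3 - 561*r^2 - 32*r + 420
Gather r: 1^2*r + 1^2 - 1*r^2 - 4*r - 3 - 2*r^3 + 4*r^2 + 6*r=-2*r^3 + 3*r^2 + 3*r - 2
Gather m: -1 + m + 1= m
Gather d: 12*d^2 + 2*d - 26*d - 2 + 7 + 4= 12*d^2 - 24*d + 9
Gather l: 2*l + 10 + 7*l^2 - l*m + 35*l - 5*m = 7*l^2 + l*(37 - m) - 5*m + 10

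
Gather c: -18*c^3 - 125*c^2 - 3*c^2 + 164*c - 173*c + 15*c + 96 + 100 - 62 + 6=-18*c^3 - 128*c^2 + 6*c + 140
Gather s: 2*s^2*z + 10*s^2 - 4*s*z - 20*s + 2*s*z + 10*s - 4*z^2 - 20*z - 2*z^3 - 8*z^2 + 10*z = s^2*(2*z + 10) + s*(-2*z - 10) - 2*z^3 - 12*z^2 - 10*z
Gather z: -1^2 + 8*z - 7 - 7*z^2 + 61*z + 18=-7*z^2 + 69*z + 10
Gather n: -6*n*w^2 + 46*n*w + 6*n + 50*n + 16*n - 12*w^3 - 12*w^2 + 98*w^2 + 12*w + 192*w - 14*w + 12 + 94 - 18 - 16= n*(-6*w^2 + 46*w + 72) - 12*w^3 + 86*w^2 + 190*w + 72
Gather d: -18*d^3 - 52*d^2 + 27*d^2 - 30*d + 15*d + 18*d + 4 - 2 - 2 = -18*d^3 - 25*d^2 + 3*d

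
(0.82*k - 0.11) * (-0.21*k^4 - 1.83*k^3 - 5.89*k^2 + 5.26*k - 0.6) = -0.1722*k^5 - 1.4775*k^4 - 4.6285*k^3 + 4.9611*k^2 - 1.0706*k + 0.066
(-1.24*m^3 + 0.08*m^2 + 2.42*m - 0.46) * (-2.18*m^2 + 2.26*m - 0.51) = 2.7032*m^5 - 2.9768*m^4 - 4.4624*m^3 + 6.4312*m^2 - 2.2738*m + 0.2346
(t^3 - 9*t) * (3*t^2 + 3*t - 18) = 3*t^5 + 3*t^4 - 45*t^3 - 27*t^2 + 162*t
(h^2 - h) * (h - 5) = h^3 - 6*h^2 + 5*h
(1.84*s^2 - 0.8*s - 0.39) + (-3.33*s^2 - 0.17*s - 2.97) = -1.49*s^2 - 0.97*s - 3.36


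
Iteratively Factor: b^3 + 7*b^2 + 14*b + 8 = (b + 4)*(b^2 + 3*b + 2) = (b + 1)*(b + 4)*(b + 2)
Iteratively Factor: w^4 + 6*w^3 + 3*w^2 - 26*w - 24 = (w + 4)*(w^3 + 2*w^2 - 5*w - 6) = (w + 1)*(w + 4)*(w^2 + w - 6) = (w - 2)*(w + 1)*(w + 4)*(w + 3)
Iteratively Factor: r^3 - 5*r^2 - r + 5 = (r - 1)*(r^2 - 4*r - 5) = (r - 1)*(r + 1)*(r - 5)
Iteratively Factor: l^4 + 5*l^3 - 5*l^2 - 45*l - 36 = (l - 3)*(l^3 + 8*l^2 + 19*l + 12) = (l - 3)*(l + 3)*(l^2 + 5*l + 4) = (l - 3)*(l + 1)*(l + 3)*(l + 4)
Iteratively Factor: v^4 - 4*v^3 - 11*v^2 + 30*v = (v - 2)*(v^3 - 2*v^2 - 15*v) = v*(v - 2)*(v^2 - 2*v - 15) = v*(v - 2)*(v + 3)*(v - 5)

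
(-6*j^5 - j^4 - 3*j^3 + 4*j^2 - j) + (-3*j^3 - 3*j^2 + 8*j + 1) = -6*j^5 - j^4 - 6*j^3 + j^2 + 7*j + 1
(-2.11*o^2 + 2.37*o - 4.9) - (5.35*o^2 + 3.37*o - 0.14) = -7.46*o^2 - 1.0*o - 4.76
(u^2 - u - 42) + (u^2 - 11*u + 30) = 2*u^2 - 12*u - 12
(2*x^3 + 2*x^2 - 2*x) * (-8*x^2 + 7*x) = -16*x^5 - 2*x^4 + 30*x^3 - 14*x^2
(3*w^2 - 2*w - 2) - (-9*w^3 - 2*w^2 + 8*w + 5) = 9*w^3 + 5*w^2 - 10*w - 7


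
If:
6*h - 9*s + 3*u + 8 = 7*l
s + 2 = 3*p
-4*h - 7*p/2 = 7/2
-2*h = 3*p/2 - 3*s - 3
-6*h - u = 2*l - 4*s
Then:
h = -147/148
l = 560/481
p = 5/37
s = -59/37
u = -2643/962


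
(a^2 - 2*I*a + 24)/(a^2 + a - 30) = (a^2 - 2*I*a + 24)/(a^2 + a - 30)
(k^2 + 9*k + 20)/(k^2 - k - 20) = (k + 5)/(k - 5)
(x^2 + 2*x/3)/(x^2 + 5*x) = (x + 2/3)/(x + 5)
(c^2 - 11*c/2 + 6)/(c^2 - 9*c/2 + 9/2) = (c - 4)/(c - 3)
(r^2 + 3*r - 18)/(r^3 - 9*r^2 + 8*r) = (r^2 + 3*r - 18)/(r*(r^2 - 9*r + 8))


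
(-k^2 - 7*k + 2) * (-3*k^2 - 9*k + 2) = 3*k^4 + 30*k^3 + 55*k^2 - 32*k + 4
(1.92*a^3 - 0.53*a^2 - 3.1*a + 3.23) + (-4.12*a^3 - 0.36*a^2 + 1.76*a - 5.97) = -2.2*a^3 - 0.89*a^2 - 1.34*a - 2.74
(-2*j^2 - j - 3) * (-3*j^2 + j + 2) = 6*j^4 + j^3 + 4*j^2 - 5*j - 6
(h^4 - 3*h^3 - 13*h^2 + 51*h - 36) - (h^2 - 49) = h^4 - 3*h^3 - 14*h^2 + 51*h + 13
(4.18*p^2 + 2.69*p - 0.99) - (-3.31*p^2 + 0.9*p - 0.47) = 7.49*p^2 + 1.79*p - 0.52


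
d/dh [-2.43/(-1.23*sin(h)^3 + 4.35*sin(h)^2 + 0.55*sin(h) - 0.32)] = (-8.9667*sin(h)^2 + 21.141*sin(h) + 1.3365)*cos(h)/(1.23*sin(h)^3 - 4.35*sin(h)^2 - 0.55*sin(h) + 0.32)^2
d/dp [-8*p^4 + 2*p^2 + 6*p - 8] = -32*p^3 + 4*p + 6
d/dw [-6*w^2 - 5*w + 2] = -12*w - 5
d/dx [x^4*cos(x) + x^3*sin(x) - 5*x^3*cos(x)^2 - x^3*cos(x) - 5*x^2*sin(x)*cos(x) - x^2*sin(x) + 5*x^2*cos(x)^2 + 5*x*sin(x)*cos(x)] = -x^4*sin(x) + x^3*sin(x) + 5*x^3*sin(2*x) + 5*x^3*cos(x) + 3*x^2*sin(x) - 5*x^2*sin(2*x) - 4*x^2*cos(x) - 25*x^2*cos(2*x)/2 - 15*x^2/2 - 2*x*sin(x) - 5*x*sin(2*x) + 10*x*cos(2*x) + 5*x + 5*sin(2*x)/2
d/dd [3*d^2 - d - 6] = 6*d - 1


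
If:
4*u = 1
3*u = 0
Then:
No Solution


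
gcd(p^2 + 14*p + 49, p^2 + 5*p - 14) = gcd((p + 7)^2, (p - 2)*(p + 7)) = p + 7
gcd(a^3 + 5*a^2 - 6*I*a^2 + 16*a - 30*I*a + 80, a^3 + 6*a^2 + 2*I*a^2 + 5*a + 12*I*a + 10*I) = a^2 + a*(5 + 2*I) + 10*I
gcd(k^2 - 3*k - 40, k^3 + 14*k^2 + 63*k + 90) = k + 5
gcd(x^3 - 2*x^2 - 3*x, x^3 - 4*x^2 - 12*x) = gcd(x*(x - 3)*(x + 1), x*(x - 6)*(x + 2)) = x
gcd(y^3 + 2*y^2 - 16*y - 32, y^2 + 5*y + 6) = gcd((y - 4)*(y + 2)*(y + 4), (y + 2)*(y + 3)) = y + 2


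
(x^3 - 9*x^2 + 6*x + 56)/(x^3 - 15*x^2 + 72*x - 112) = (x + 2)/(x - 4)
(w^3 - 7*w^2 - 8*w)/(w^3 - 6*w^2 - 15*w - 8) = w/(w + 1)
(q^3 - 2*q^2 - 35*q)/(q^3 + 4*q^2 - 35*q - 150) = q*(q - 7)/(q^2 - q - 30)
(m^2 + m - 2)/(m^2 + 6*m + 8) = (m - 1)/(m + 4)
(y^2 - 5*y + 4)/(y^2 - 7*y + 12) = (y - 1)/(y - 3)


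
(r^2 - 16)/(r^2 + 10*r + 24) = (r - 4)/(r + 6)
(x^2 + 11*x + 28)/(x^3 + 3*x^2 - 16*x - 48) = (x + 7)/(x^2 - x - 12)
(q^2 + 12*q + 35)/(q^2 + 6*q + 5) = (q + 7)/(q + 1)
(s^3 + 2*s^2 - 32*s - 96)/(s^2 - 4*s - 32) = (s^2 - 2*s - 24)/(s - 8)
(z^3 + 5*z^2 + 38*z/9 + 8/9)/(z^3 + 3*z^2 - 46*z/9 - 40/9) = (3*z + 1)/(3*z - 5)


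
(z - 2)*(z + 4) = z^2 + 2*z - 8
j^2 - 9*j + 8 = (j - 8)*(j - 1)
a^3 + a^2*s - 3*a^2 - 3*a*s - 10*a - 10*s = (a - 5)*(a + 2)*(a + s)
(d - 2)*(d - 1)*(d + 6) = d^3 + 3*d^2 - 16*d + 12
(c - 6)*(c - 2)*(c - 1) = c^3 - 9*c^2 + 20*c - 12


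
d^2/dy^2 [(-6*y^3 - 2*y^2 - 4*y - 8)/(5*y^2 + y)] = 16*(-12*y^3 - 75*y^2 - 15*y - 1)/(y^3*(125*y^3 + 75*y^2 + 15*y + 1))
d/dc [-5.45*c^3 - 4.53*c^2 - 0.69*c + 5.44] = -16.35*c^2 - 9.06*c - 0.69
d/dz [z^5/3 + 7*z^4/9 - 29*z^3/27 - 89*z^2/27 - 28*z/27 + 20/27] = 5*z^4/3 + 28*z^3/9 - 29*z^2/9 - 178*z/27 - 28/27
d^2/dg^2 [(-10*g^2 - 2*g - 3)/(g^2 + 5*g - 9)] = 6*(16*g^3 - 93*g^2 - 33*g - 334)/(g^6 + 15*g^5 + 48*g^4 - 145*g^3 - 432*g^2 + 1215*g - 729)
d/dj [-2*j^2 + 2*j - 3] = 2 - 4*j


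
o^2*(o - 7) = o^3 - 7*o^2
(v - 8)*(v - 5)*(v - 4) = v^3 - 17*v^2 + 92*v - 160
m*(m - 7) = m^2 - 7*m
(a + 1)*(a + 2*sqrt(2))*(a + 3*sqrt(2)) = a^3 + a^2 + 5*sqrt(2)*a^2 + 5*sqrt(2)*a + 12*a + 12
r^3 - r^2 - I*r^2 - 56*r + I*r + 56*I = (r - 8)*(r + 7)*(r - I)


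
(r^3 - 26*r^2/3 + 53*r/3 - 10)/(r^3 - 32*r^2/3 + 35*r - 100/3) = (r^2 - 7*r + 6)/(r^2 - 9*r + 20)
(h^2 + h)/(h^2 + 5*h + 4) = h/(h + 4)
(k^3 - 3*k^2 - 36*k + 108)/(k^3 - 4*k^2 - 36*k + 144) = (k - 3)/(k - 4)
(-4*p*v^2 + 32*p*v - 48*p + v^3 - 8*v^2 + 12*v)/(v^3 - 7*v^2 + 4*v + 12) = (-4*p + v)/(v + 1)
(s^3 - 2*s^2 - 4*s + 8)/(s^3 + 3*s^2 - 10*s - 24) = (s^2 - 4*s + 4)/(s^2 + s - 12)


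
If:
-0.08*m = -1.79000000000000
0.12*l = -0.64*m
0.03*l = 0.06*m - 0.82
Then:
No Solution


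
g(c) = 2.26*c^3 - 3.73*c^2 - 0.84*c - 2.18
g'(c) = 6.78*c^2 - 7.46*c - 0.84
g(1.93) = -1.45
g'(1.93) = 10.02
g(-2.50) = -58.70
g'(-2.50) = 60.18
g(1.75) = -2.96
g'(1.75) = 6.87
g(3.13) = 27.95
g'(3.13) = 42.23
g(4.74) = 150.72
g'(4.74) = 116.13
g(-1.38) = -14.06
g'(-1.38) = 22.37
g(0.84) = -4.18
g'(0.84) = -2.32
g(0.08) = -2.27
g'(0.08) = -1.39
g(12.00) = 3355.90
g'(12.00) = 885.96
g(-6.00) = -619.58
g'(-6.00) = 288.00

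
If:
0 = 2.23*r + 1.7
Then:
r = -0.76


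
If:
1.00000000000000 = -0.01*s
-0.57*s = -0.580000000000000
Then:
No Solution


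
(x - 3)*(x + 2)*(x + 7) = x^3 + 6*x^2 - 13*x - 42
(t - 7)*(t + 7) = t^2 - 49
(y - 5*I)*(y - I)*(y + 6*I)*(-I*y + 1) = -I*y^4 + y^3 - 31*I*y^2 + y - 30*I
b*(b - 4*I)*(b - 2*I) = b^3 - 6*I*b^2 - 8*b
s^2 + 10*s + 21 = (s + 3)*(s + 7)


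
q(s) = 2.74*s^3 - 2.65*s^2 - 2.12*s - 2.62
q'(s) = 8.22*s^2 - 5.3*s - 2.12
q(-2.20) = -39.96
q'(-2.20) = 49.32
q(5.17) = 294.22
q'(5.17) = 190.19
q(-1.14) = -7.71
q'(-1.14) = 14.60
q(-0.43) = -2.42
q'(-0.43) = 1.68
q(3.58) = 81.55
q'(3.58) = 84.26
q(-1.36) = -11.53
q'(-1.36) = 20.29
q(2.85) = 33.24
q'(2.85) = 49.54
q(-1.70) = -20.14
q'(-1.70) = 30.65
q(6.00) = 481.10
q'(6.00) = 262.00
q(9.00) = 1761.11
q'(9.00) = 616.00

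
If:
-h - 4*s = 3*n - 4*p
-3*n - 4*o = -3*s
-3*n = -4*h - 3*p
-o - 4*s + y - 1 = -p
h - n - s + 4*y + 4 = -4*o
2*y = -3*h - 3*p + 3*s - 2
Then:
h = 256/639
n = -928/1917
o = -130/639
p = -1952/1917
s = -1448/1917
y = -257/213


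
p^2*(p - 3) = p^3 - 3*p^2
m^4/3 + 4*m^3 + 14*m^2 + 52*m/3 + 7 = (m/3 + 1)*(m + 1)^2*(m + 7)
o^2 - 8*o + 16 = (o - 4)^2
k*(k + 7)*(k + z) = k^3 + k^2*z + 7*k^2 + 7*k*z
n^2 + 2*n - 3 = (n - 1)*(n + 3)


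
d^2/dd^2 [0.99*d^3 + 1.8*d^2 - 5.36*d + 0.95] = 5.94*d + 3.6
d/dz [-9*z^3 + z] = 1 - 27*z^2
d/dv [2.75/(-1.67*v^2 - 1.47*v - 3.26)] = (9.185*v + 4.0425)/(1.67*v^2 + 1.47*v + 3.26)^2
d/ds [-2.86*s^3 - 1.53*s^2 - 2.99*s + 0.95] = -8.58*s^2 - 3.06*s - 2.99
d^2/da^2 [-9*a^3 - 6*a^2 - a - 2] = -54*a - 12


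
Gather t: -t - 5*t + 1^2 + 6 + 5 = 12 - 6*t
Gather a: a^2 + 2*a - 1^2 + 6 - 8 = a^2 + 2*a - 3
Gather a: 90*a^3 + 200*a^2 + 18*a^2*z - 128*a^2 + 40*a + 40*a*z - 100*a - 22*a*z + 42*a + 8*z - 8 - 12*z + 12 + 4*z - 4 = 90*a^3 + a^2*(18*z + 72) + a*(18*z - 18)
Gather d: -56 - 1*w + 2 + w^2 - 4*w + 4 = w^2 - 5*w - 50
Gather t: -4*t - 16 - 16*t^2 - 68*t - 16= -16*t^2 - 72*t - 32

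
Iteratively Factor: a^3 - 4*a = (a - 2)*(a^2 + 2*a) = (a - 2)*(a + 2)*(a)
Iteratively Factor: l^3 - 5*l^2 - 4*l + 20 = (l + 2)*(l^2 - 7*l + 10) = (l - 2)*(l + 2)*(l - 5)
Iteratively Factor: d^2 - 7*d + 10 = (d - 2)*(d - 5)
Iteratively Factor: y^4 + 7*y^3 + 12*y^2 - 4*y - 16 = (y + 4)*(y^3 + 3*y^2 - 4) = (y + 2)*(y + 4)*(y^2 + y - 2) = (y - 1)*(y + 2)*(y + 4)*(y + 2)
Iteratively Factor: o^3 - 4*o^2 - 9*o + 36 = (o - 3)*(o^2 - o - 12) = (o - 4)*(o - 3)*(o + 3)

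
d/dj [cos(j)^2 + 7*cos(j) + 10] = -(2*cos(j) + 7)*sin(j)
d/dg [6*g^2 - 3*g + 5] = 12*g - 3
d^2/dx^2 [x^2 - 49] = 2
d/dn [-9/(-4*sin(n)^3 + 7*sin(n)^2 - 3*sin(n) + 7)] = 9*(-12*sin(n)^2 + 14*sin(n) - 3)*cos(n)/(4*sin(n)^3 - 7*sin(n)^2 + 3*sin(n) - 7)^2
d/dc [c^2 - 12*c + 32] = 2*c - 12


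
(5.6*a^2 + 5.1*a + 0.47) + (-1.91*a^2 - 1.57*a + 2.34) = 3.69*a^2 + 3.53*a + 2.81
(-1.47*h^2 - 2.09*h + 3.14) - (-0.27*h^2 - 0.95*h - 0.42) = -1.2*h^2 - 1.14*h + 3.56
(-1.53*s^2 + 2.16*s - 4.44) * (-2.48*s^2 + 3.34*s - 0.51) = 3.7944*s^4 - 10.467*s^3 + 19.0059*s^2 - 15.9312*s + 2.2644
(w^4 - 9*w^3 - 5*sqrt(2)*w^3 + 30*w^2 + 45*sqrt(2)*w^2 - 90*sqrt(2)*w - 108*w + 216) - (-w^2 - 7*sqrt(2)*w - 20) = w^4 - 9*w^3 - 5*sqrt(2)*w^3 + 31*w^2 + 45*sqrt(2)*w^2 - 83*sqrt(2)*w - 108*w + 236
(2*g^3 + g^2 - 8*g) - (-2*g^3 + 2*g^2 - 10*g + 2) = 4*g^3 - g^2 + 2*g - 2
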